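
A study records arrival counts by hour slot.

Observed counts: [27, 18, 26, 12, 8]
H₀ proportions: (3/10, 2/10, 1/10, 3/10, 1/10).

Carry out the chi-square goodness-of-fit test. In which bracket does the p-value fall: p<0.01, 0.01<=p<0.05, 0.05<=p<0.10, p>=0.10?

n = 91; E_i = n·p_i = [27.30, 18.20, 9.10, 27.30, 9.10]
χ² = (27−27.30)²/27.30 + (18−18.20)²/18.20 + (26−9.10)²/9.10 + (12−27.30)²/27.30 + (8−9.10)²/9.10 = 40.0989
df = 4
p-value (upper-tail) = 0.00000
→ bracket: p<0.01

p-value bracket: p<0.01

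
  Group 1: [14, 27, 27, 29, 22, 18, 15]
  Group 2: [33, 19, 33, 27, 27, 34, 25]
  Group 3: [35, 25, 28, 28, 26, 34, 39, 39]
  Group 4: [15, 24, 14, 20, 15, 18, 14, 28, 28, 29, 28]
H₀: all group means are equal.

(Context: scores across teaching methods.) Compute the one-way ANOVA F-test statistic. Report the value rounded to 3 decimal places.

test statistic = 6.291

Group means [21.71, 28.29, 31.75, 21.18], grand mean 25.364
SSB = Σnᵢ(x̄ᵢ−x̄)² = 671.643; SSW = ΣΣ(x−x̄ᵢ)² = 1031.994
MSB = 671.643/3 = 223.8810; MSW = 1031.994/29 = 35.5860
F = MSB/MSW = 6.2913
df = (3, 29)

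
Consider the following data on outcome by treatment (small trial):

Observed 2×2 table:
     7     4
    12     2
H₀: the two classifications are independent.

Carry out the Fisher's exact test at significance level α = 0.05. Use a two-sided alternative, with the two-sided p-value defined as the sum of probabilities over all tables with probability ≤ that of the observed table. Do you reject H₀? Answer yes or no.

reject H₀: no

Margins: r₁=11, r₂=14, c₁=19, c₂=6, n=25
p_obs = C(11,7)·C(14,12)/C(25,19); sum pmf over tables with pmf ≤ p_obs
p-value (two-sided) = 0.35000
At α=0.05: p ≥ α → fail to reject H₀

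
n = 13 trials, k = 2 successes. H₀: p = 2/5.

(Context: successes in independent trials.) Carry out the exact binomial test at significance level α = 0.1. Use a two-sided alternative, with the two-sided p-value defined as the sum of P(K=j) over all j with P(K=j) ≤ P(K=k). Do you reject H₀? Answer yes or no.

Exact binomial: n=13, k=2, p₀=2/5=0.4000
P(X=j) = C(n,j)·p₀^j·(1−p₀)^(n−j); p = Σ P(X=j) over j with P(X=j) ≤ P(X=2)
p-value (two-sided) = 0.08999
At α=0.1: p < α → reject H₀

reject H₀: yes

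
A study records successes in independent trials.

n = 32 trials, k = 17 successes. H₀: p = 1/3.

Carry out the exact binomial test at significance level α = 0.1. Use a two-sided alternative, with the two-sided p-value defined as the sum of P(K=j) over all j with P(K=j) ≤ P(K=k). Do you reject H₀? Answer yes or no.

Exact binomial: n=32, k=17, p₀=1/3=0.3333
P(X=j) = C(n,j)·p₀^j·(1−p₀)^(n−j); p = Σ P(X=j) over j with P(X=j) ≤ P(X=17)
p-value (two-sided) = 0.02337
At α=0.1: p < α → reject H₀

reject H₀: yes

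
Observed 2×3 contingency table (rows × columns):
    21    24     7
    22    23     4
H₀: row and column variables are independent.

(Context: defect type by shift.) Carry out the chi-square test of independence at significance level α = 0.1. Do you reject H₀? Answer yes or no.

reject H₀: no

Row totals [52, 49], col totals [43, 47, 11], n=101
χ² = (21−22.14)²/22.14 + (24−24.20)²/24.20 + (7−5.66)²/5.66 + (22−20.86)²/20.86 + (23−22.80)²/22.80 + (4−5.34)²/5.34 = 0.7743
df = 2
p-value (upper-tail) = 0.67899
At α=0.1: p ≥ α → fail to reject H₀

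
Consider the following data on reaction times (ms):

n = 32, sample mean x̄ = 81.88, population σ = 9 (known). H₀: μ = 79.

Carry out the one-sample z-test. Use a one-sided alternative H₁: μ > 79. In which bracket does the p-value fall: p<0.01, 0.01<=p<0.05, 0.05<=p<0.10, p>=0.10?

SE = σ/√n = 9/√32 = 1.5910
z = (x̄−μ₀)/SE = (81.88−79)/1.5910 = 1.8102
p-value (one-sided, H₁ greater) = 0.03513
→ bracket: 0.01<=p<0.05

p-value bracket: 0.01<=p<0.05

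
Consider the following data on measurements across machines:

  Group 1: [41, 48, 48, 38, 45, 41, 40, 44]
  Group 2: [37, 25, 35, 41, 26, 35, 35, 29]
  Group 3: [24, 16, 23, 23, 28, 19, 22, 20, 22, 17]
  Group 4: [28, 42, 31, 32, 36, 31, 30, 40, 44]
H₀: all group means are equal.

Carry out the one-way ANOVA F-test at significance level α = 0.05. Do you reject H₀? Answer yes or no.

Group means [43.12, 32.88, 21.40, 34.89], grand mean 32.457
SSB = Σnᵢ(x̄ᵢ−x̄)² = 2187.647; SSW = ΣΣ(x−x̄ᵢ)² = 701.039
MSB = 2187.647/3 = 729.2156; MSW = 701.039/31 = 22.6142
F = MSB/MSW = 32.2460
df = (3, 31)
p-value (upper-tail) = 0.00000
At α=0.05: p < α → reject H₀

reject H₀: yes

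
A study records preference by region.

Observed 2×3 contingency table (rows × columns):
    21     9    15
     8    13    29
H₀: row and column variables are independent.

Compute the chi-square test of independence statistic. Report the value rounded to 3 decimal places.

Row totals [45, 50], col totals [29, 22, 44], n=95
χ² = (21−13.74)²/13.74 + (9−10.42)²/10.42 + (15−20.84)²/20.84 + (8−15.26)²/15.26 + (13−11.58)²/11.58 + (29−23.16)²/23.16 = 10.7761
df = 2

test statistic = 10.776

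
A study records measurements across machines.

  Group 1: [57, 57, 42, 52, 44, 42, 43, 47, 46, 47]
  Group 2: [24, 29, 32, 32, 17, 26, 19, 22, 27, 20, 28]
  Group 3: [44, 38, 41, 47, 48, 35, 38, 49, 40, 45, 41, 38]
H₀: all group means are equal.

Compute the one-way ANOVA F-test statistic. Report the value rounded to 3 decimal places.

test statistic = 56.669

Group means [47.70, 25.09, 42.00], grand mean 38.091
SSB = Σnᵢ(x̄ᵢ−x̄)² = 2965.718; SSW = ΣΣ(x−x̄ᵢ)² = 785.009
MSB = 2965.718/2 = 1482.8591; MSW = 785.009/30 = 26.1670
F = MSB/MSW = 56.6691
df = (2, 30)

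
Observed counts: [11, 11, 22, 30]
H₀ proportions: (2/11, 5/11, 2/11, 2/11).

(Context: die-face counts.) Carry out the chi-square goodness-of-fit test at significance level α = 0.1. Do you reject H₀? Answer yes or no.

n = 74; E_i = n·p_i = [13.45, 33.64, 13.45, 13.45]
χ² = (11−13.45)²/13.45 + (11−33.64)²/33.64 + (22−13.45)²/13.45 + (30−13.45)²/13.45 = 41.4554
df = 3
p-value (upper-tail) = 0.00000
At α=0.1: p < α → reject H₀

reject H₀: yes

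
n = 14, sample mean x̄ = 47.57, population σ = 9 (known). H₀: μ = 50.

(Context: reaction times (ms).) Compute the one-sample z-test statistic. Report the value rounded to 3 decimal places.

test statistic = -1.010

SE = σ/√n = 9/√14 = 2.4054
z = (x̄−μ₀)/SE = (47.57−50)/2.4054 = -1.0102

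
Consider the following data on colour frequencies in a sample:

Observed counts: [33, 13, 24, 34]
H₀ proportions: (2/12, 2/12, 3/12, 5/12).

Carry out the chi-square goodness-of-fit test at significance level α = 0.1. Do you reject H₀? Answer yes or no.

reject H₀: yes

n = 104; E_i = n·p_i = [17.33, 17.33, 26.00, 43.33]
χ² = (33−17.33)²/17.33 + (13−17.33)²/17.33 + (24−26.00)²/26.00 + (34−43.33)²/43.33 = 17.4077
df = 3
p-value (upper-tail) = 0.00058
At α=0.1: p < α → reject H₀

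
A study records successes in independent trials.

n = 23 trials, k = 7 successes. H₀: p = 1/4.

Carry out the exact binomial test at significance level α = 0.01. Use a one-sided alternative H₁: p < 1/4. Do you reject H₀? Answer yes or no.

Exact binomial: n=23, k=7, p₀=1/4=0.2500
P(X≤7) from Σ C(n,i)·p₀^i·(1−p₀)^(n−i)
p-value (one-sided, H₁ less) = 0.80370
At α=0.01: p ≥ α → fail to reject H₀

reject H₀: no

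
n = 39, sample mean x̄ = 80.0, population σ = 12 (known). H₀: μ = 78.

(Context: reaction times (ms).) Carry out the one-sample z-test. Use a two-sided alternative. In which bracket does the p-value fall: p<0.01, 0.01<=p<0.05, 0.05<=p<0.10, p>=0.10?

p-value bracket: p>=0.10

SE = σ/√n = 12/√39 = 1.9215
z = (x̄−μ₀)/SE = (80.0−78)/1.9215 = 1.0408
p-value (two-sided) = 0.29795
→ bracket: p>=0.10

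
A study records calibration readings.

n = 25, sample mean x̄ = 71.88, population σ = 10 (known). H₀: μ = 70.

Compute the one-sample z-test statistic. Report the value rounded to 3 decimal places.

test statistic = 0.940

SE = σ/√n = 10/√25 = 2.0000
z = (x̄−μ₀)/SE = (71.88−70)/2.0000 = 0.9400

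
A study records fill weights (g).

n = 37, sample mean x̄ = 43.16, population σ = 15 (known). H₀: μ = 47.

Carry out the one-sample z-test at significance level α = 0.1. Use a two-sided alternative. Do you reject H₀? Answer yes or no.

reject H₀: no

SE = σ/√n = 15/√37 = 2.4660
z = (x̄−μ₀)/SE = (43.16−47)/2.4660 = -1.5572
p-value (two-sided) = 0.11943
At α=0.1: p ≥ α → fail to reject H₀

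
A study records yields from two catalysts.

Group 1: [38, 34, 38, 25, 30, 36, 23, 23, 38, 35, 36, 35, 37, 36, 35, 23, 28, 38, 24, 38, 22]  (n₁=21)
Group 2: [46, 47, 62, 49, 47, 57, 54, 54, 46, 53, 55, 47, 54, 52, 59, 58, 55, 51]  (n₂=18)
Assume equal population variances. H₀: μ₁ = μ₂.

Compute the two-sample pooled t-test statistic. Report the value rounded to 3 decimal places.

test statistic = -11.467

x̄₁=32.000, s₁=6.164, n₁=21
x̄₂=52.556, s₂=4.805, n₂=18
s_p² = [20·6.164² + 17·4.805²]/37 = 31.1471
SE = √(s_p²·(1/21+1/18)) = 1.7927
t = (32.000−52.556)/1.7927 = -11.4666
df = 37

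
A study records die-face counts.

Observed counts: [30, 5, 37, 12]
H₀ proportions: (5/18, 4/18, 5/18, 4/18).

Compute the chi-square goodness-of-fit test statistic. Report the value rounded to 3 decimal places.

n = 84; E_i = n·p_i = [23.33, 18.67, 23.33, 18.67]
χ² = (30−23.33)²/23.33 + (5−18.67)²/18.67 + (37−23.33)²/23.33 + (12−18.67)²/18.67 = 22.2964
df = 3

test statistic = 22.296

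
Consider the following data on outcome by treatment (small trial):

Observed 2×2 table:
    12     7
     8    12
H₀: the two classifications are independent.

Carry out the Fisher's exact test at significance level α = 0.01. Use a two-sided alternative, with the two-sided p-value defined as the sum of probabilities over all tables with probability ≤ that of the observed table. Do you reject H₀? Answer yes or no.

Margins: r₁=19, r₂=20, c₁=20, c₂=19, n=39
p_obs = C(19,12)·C(20,8)/C(39,20); sum pmf over tables with pmf ≤ p_obs
p-value (two-sided) = 0.20493
At α=0.01: p ≥ α → fail to reject H₀

reject H₀: no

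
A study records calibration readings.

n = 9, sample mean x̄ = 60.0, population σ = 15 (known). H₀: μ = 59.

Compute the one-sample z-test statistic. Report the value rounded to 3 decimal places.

SE = σ/√n = 15/√9 = 5.0000
z = (x̄−μ₀)/SE = (60.0−59)/5.0000 = 0.2000

test statistic = 0.200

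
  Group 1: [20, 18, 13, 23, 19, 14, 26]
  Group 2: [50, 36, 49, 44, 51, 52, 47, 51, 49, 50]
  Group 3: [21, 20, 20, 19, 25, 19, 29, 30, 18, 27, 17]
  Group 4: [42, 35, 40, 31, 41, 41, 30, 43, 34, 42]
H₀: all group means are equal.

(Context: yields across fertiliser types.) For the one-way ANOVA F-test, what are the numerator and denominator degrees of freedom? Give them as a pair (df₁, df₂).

k = 4 groups, N = 38 total
df = (k−1, N−k) = (4−1, 38−4) = (3, 34)

degrees of freedom = [3, 34]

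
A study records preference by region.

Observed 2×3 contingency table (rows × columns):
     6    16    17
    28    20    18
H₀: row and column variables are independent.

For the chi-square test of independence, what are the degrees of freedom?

degrees of freedom = 2

df = (r−1)(c−1) = (2−1)·(3−1) = 2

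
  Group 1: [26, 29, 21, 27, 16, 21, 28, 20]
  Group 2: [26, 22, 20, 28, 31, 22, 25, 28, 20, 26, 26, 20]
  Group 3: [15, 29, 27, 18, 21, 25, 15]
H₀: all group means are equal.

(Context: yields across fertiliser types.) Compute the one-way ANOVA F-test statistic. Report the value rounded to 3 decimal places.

Group means [23.50, 24.50, 21.43], grand mean 23.407
SSB = Σnᵢ(x̄ᵢ−x̄)² = 41.804; SSW = ΣΣ(x−x̄ᵢ)² = 492.714
MSB = 41.804/2 = 20.9021; MSW = 492.714/24 = 20.5298
F = MSB/MSW = 1.0181
df = (2, 24)

test statistic = 1.018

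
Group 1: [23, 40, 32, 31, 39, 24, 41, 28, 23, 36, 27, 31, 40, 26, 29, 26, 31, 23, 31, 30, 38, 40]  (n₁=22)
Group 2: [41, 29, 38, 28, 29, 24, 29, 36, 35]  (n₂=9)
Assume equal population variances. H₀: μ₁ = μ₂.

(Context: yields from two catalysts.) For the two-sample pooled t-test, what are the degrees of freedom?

df = n₁ + n₂ − 2 = 22 + 9 − 2 = 29

degrees of freedom = 29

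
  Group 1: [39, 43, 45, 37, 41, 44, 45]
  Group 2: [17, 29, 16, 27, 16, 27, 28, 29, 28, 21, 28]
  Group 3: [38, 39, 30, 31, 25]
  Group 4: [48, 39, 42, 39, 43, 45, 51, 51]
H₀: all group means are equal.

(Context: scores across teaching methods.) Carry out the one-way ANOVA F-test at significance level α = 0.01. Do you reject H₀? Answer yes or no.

Group means [42.00, 24.18, 32.60, 44.75], grand mean 34.871
SSB = Σnᵢ(x̄ᵢ−x̄)² = 2419.148; SSW = ΣΣ(x−x̄ᵢ)² = 662.336
MSB = 2419.148/3 = 806.3825; MSW = 662.336/27 = 24.5310
F = MSB/MSW = 32.8720
df = (3, 27)
p-value (upper-tail) = 0.00000
At α=0.01: p < α → reject H₀

reject H₀: yes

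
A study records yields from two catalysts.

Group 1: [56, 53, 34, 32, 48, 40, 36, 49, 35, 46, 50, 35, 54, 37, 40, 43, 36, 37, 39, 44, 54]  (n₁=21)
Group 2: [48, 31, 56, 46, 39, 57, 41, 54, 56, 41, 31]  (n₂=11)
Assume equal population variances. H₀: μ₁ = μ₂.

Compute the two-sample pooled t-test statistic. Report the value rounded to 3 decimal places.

x̄₁=42.762, s₁=7.628, n₁=21
x̄₂=45.455, s₂=9.668, n₂=11
s_p² = [20·7.628² + 10·9.668²]/30 = 69.9512
SE = √(s_p²·(1/21+1/11)) = 3.1129
t = (42.762−45.455)/3.1129 = -0.8650
df = 30

test statistic = -0.865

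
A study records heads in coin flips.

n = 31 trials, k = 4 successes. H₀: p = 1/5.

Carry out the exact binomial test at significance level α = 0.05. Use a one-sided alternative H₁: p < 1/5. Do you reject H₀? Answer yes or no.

reject H₀: no

Exact binomial: n=31, k=4, p₀=1/5=0.2000
P(X≤4) from Σ C(n,i)·p₀^i·(1−p₀)^(n−i)
p-value (one-sided, H₁ less) = 0.22873
At α=0.05: p ≥ α → fail to reject H₀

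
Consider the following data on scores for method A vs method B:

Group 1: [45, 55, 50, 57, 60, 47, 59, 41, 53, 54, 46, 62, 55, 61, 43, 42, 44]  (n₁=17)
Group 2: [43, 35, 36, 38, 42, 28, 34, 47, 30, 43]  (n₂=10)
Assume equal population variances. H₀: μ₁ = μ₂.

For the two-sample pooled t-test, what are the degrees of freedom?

df = n₁ + n₂ − 2 = 17 + 10 − 2 = 25

degrees of freedom = 25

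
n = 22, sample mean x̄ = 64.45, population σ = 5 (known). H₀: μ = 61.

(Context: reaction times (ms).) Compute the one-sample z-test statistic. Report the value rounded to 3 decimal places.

SE = σ/√n = 5/√22 = 1.0660
z = (x̄−μ₀)/SE = (64.45−61)/1.0660 = 3.2364

test statistic = 3.236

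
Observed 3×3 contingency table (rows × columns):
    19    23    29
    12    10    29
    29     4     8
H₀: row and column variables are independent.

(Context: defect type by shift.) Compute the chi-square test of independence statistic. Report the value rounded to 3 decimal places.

test statistic = 31.224

Row totals [71, 51, 41], col totals [60, 37, 66], n=163
χ² = (19−26.13)²/26.13 + (23−16.12)²/16.12 + (29−28.75)²/28.75 + (12−18.77)²/18.77 + (10−11.58)²/11.58 + (29−20.65)²/20.65 + (29−15.09)²/15.09 + (4−9.31)²/9.31 + (8−16.60)²/16.60 = 31.2236
df = 4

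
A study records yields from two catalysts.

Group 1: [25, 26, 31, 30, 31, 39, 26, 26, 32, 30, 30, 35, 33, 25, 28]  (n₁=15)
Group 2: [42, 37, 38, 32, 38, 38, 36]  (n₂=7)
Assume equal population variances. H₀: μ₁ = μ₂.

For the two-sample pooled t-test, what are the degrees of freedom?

degrees of freedom = 20

df = n₁ + n₂ − 2 = 15 + 7 − 2 = 20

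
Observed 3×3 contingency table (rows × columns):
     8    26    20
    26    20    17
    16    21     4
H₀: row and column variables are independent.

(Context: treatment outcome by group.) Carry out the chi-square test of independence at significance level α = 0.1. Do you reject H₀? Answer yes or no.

reject H₀: yes

Row totals [54, 63, 41], col totals [50, 67, 41], n=158
χ² = (8−17.09)²/17.09 + (26−22.90)²/22.90 + (20−14.01)²/14.01 + (26−19.94)²/19.94 + (20−26.72)²/26.72 + (17−16.35)²/16.35 + (16−12.97)²/12.97 + (21−17.39)²/17.39 + (4−10.64)²/10.64 = 16.9698
df = 4
p-value (upper-tail) = 0.00196
At α=0.1: p < α → reject H₀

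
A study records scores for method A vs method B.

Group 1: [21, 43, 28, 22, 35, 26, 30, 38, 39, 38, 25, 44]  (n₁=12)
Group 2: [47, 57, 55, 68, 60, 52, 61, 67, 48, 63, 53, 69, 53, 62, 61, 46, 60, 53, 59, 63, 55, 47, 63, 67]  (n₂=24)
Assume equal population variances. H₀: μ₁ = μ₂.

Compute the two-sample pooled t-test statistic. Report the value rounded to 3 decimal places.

test statistic = -9.800

x̄₁=32.417, s₁=8.084, n₁=12
x̄₂=57.875, s₂=6.968, n₂=24
s_p² = [11·8.084² + 23·6.968²]/34 = 53.9865
SE = √(s_p²·(1/12+1/24)) = 2.5978
t = (32.417−57.875)/2.5978 = -9.8001
df = 34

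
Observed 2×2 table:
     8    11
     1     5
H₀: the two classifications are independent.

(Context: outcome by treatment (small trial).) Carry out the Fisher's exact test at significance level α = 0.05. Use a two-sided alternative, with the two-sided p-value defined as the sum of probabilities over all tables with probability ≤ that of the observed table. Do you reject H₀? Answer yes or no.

reject H₀: no

Margins: r₁=19, r₂=6, c₁=9, c₂=16, n=25
p_obs = C(19,8)·C(6,1)/C(25,9); sum pmf over tables with pmf ≤ p_obs
p-value (two-sided) = 0.36443
At α=0.05: p ≥ α → fail to reject H₀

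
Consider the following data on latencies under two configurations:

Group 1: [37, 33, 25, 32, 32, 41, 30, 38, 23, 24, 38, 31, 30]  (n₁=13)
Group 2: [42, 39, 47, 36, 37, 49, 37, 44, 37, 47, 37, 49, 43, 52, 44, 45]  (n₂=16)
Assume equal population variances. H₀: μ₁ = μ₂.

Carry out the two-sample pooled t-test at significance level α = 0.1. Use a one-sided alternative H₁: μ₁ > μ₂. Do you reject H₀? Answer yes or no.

x̄₁=31.846, s₁=5.640, n₁=13
x̄₂=42.812, s₂=5.167, n₂=16
s_p² = [12·5.640² + 15·5.167²]/27 = 28.9678
SE = √(s_p²·(1/13+1/16)) = 2.0097
t = (31.846−42.812)/2.0097 = -5.4568
df = 27
p-value (one-sided, H₁ greater) = 1.00000
At α=0.1: p ≥ α → fail to reject H₀

reject H₀: no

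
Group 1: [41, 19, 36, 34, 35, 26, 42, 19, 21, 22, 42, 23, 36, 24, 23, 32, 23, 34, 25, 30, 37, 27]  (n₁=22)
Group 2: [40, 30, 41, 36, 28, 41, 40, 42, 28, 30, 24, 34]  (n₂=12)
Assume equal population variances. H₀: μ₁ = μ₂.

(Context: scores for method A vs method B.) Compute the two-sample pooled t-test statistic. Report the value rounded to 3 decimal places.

test statistic = -1.907

x̄₁=29.591, s₁=7.582, n₁=22
x̄₂=34.500, s₂=6.317, n₂=12
s_p² = [21·7.582² + 11·6.317²]/32 = 51.4474
SE = √(s_p²·(1/22+1/12)) = 2.5741
t = (29.591−34.500)/2.5741 = -1.9071
df = 32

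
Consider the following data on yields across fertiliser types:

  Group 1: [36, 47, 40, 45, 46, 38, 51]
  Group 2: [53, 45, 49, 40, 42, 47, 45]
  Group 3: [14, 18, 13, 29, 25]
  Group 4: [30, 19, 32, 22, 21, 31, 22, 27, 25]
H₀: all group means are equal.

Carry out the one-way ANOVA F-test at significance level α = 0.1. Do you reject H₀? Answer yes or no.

reject H₀: yes

Group means [43.29, 45.86, 19.80, 25.44], grand mean 34.000
SSB = Σnᵢ(x̄ᵢ−x̄)² = 3254.692; SSW = ΣΣ(x−x̄ᵢ)² = 665.308
MSB = 3254.692/3 = 1084.8974; MSW = 665.308/24 = 27.7212
F = MSB/MSW = 39.1361
df = (3, 24)
p-value (upper-tail) = 0.00000
At α=0.1: p < α → reject H₀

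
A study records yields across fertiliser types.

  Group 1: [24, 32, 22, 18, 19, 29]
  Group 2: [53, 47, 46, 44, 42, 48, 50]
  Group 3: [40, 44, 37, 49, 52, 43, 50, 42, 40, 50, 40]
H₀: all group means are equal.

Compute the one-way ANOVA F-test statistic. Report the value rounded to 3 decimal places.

test statistic = 44.234

Group means [24.00, 47.14, 44.27], grand mean 40.042
SSB = Σnᵢ(x̄ᵢ−x̄)² = 2093.919; SSW = ΣΣ(x−x̄ᵢ)² = 497.039
MSB = 2093.919/2 = 1046.9597; MSW = 497.039/21 = 23.6685
F = MSB/MSW = 44.2343
df = (2, 21)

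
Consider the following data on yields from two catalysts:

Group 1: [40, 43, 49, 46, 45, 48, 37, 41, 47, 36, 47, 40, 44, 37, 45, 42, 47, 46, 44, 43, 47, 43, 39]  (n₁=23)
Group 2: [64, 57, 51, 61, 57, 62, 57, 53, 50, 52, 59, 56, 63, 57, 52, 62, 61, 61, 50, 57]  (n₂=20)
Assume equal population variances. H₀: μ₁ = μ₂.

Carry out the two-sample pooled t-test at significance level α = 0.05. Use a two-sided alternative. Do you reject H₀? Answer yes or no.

x̄₁=43.304, s₁=3.759, n₁=23
x̄₂=57.100, s₂=4.518, n₂=20
s_p² = [22·3.759² + 19·4.518²]/41 = 17.0407
SE = √(s_p²·(1/23+1/20)) = 1.2621
t = (43.304−57.100)/1.2621 = -10.9306
df = 41
p-value (two-sided) = 0.00000
At α=0.05: p < α → reject H₀

reject H₀: yes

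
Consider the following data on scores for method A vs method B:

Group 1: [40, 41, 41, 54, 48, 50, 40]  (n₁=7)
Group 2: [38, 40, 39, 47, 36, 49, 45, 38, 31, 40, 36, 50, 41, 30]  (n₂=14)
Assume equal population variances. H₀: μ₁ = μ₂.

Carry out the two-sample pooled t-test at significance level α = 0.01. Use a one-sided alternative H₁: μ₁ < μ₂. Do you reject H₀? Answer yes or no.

reject H₀: no

x̄₁=44.857, s₁=5.728, n₁=7
x̄₂=40.000, s₂=6.064, n₂=14
s_p² = [6·5.728² + 13·6.064²]/19 = 35.5188
SE = √(s_p²·(1/7+1/14)) = 2.7588
t = (44.857−40.000)/2.7588 = 1.7606
df = 19
p-value (one-sided, H₁ less) = 0.95280
At α=0.01: p ≥ α → fail to reject H₀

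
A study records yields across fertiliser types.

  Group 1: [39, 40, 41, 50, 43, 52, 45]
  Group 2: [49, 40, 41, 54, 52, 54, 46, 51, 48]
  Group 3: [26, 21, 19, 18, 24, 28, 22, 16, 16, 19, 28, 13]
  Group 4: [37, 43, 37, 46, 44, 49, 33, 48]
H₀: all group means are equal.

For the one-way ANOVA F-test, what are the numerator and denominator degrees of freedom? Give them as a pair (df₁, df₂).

degrees of freedom = [3, 32]

k = 4 groups, N = 36 total
df = (k−1, N−k) = (4−1, 36−4) = (3, 32)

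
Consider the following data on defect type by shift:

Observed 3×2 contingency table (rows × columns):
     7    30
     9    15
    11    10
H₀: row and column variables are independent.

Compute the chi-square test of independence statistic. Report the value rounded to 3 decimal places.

test statistic = 7.113

Row totals [37, 24, 21], col totals [27, 55], n=82
χ² = (7−12.18)²/12.18 + (30−24.82)²/24.82 + (9−7.90)²/7.90 + (15−16.10)²/16.10 + (11−6.91)²/6.91 + (10−14.09)²/14.09 = 7.1133
df = 2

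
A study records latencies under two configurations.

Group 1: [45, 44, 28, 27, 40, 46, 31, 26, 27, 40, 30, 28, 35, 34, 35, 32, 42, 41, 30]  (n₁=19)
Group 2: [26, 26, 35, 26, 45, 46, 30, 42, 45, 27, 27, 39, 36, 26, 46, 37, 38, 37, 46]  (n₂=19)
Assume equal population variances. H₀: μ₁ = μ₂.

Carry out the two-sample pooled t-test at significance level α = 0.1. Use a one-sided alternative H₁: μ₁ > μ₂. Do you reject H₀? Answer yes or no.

reject H₀: no

x̄₁=34.789, s₁=6.746, n₁=19
x̄₂=35.789, s₂=7.857, n₂=19
s_p² = [18·6.746² + 18·7.857²]/36 = 53.6199
SE = √(s_p²·(1/19+1/19)) = 2.3758
t = (34.789−35.789)/2.3758 = -0.4209
df = 36
p-value (one-sided, H₁ greater) = 0.66184
At α=0.1: p ≥ α → fail to reject H₀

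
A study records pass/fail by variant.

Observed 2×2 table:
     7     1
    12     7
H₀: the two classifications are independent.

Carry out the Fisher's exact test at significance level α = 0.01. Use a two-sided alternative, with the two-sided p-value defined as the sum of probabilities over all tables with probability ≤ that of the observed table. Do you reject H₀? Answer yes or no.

reject H₀: no

Margins: r₁=8, r₂=19, c₁=19, c₂=8, n=27
p_obs = C(8,7)·C(19,12)/C(27,19); sum pmf over tables with pmf ≤ p_obs
p-value (two-sided) = 0.36450
At α=0.01: p ≥ α → fail to reject H₀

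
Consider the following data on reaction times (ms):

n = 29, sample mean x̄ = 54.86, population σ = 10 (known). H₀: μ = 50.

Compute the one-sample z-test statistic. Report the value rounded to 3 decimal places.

test statistic = 2.617

SE = σ/√n = 10/√29 = 1.8570
z = (x̄−μ₀)/SE = (54.86−50)/1.8570 = 2.6172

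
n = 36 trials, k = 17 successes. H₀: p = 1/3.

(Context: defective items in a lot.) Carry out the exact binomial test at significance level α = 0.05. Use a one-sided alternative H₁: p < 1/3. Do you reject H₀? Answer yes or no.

reject H₀: no

Exact binomial: n=36, k=17, p₀=1/3=0.3333
P(X≤17) from Σ C(n,i)·p₀^i·(1−p₀)^(n−i)
p-value (one-sided, H₁ less) = 0.97165
At α=0.05: p ≥ α → fail to reject H₀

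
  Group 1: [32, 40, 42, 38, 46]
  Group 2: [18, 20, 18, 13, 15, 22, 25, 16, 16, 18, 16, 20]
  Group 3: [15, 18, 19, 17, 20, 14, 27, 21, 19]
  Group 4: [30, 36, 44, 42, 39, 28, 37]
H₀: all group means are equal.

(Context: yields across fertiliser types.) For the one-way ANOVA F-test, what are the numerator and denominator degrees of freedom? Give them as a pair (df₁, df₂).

degrees of freedom = [3, 29]

k = 4 groups, N = 33 total
df = (k−1, N−k) = (4−1, 33−4) = (3, 29)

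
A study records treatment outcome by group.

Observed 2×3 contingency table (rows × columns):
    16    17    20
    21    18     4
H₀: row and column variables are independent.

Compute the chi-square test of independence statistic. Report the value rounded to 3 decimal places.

test statistic = 10.443

Row totals [53, 43], col totals [37, 35, 24], n=96
χ² = (16−20.43)²/20.43 + (17−19.32)²/19.32 + (20−13.25)²/13.25 + (21−16.57)²/16.57 + (18−15.68)²/15.68 + (4−10.75)²/10.75 = 10.4426
df = 2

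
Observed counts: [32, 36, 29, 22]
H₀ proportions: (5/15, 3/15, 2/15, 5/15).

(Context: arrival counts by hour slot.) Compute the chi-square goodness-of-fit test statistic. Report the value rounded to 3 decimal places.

test statistic = 26.475

n = 119; E_i = n·p_i = [39.67, 23.80, 15.87, 39.67]
χ² = (32−39.67)²/39.67 + (36−23.80)²/23.80 + (29−15.87)²/15.87 + (22−39.67)²/39.67 = 26.4748
df = 3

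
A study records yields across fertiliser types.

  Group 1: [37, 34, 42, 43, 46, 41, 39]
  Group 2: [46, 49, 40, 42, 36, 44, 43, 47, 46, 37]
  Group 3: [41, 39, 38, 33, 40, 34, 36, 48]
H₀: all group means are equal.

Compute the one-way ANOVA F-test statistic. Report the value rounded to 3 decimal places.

Group means [40.29, 43.00, 38.62], grand mean 40.840
SSB = Σnᵢ(x̄ᵢ−x̄)² = 88.056; SSW = ΣΣ(x−x̄ᵢ)² = 417.304
MSB = 88.056/2 = 44.0282; MSW = 417.304/22 = 18.9683
F = MSB/MSW = 2.3211
df = (2, 22)

test statistic = 2.321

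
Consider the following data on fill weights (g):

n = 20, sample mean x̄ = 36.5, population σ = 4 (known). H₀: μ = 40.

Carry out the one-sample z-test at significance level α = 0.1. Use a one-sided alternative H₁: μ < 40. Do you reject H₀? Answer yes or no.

SE = σ/√n = 4/√20 = 0.8944
z = (x̄−μ₀)/SE = (36.5−40)/0.8944 = -3.9131
p-value (one-sided, H₁ less) = 0.00005
At α=0.1: p < α → reject H₀

reject H₀: yes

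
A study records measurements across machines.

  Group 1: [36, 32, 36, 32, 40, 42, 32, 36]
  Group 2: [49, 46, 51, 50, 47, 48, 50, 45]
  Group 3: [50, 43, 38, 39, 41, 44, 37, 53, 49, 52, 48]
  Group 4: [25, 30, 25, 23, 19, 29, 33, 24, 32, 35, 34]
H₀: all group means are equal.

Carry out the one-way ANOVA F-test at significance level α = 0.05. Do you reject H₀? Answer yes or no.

reject H₀: yes

Group means [35.75, 48.25, 44.91, 28.09], grand mean 38.816
SSB = Σnᵢ(x̄ᵢ−x̄)² = 2460.892; SSW = ΣΣ(x−x̄ᵢ)² = 734.818
MSB = 2460.892/3 = 820.2974; MSW = 734.818/34 = 21.6123
F = MSB/MSW = 37.9551
df = (3, 34)
p-value (upper-tail) = 0.00000
At α=0.05: p < α → reject H₀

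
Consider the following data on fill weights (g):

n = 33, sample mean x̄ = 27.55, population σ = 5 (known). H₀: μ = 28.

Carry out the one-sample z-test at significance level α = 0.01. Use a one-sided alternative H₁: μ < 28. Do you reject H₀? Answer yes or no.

reject H₀: no

SE = σ/√n = 5/√33 = 0.8704
z = (x̄−μ₀)/SE = (27.55−28)/0.8704 = -0.5170
p-value (one-sided, H₁ less) = 0.30257
At α=0.01: p ≥ α → fail to reject H₀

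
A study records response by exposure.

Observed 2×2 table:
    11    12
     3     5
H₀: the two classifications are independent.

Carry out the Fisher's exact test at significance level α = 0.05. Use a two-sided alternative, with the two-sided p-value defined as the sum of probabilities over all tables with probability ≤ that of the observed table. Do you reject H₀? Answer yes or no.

Margins: r₁=23, r₂=8, c₁=14, c₂=17, n=31
p_obs = C(23,11)·C(8,3)/C(31,14); sum pmf over tables with pmf ≤ p_obs
p-value (two-sided) = 0.69800
At α=0.05: p ≥ α → fail to reject H₀

reject H₀: no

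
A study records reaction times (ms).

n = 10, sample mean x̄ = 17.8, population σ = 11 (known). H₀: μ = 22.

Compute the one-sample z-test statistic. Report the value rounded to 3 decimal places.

test statistic = -1.207

SE = σ/√n = 11/√10 = 3.4785
z = (x̄−μ₀)/SE = (17.8−22)/3.4785 = -1.2074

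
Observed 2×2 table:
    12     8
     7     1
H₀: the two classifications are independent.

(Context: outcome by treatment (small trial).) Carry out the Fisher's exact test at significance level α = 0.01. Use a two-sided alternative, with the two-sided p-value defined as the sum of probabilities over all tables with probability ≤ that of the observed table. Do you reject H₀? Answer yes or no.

reject H₀: no

Margins: r₁=20, r₂=8, c₁=19, c₂=9, n=28
p_obs = C(20,12)·C(8,7)/C(28,19); sum pmf over tables with pmf ≤ p_obs
p-value (two-sided) = 0.21435
At α=0.01: p ≥ α → fail to reject H₀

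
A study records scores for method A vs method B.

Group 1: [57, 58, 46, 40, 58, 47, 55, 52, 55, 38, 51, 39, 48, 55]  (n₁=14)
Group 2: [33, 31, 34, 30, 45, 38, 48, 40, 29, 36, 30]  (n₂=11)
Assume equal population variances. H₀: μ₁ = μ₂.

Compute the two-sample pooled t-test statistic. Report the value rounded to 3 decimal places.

test statistic = 5.172

x̄₁=49.929, s₁=7.076, n₁=14
x̄₂=35.818, s₂=6.353, n₂=11
s_p² = [13·7.076² + 10·6.353²]/23 = 45.8506
SE = √(s_p²·(1/14+1/11)) = 2.7282
t = (49.929−35.818)/2.7282 = 5.1720
df = 23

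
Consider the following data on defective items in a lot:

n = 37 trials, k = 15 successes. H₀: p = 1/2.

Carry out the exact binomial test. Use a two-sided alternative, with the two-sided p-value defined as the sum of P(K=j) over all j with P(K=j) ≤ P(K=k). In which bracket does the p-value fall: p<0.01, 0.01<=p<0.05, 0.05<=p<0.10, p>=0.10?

Exact binomial: n=37, k=15, p₀=1/2=0.5000
P(X=j) = C(n,j)·p₀^j·(1−p₀)^(n−j); p = Σ P(X=j) over j with P(X=j) ≤ P(X=15)
p-value (two-sided) = 0.32401
→ bracket: p>=0.10

p-value bracket: p>=0.10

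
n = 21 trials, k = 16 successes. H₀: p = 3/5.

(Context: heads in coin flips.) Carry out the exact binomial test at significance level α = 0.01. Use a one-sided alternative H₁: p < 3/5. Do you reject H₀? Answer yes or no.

reject H₀: no

Exact binomial: n=21, k=16, p₀=3/5=0.6000
P(X≤16) from Σ C(n,i)·p₀^i·(1−p₀)^(n−i)
p-value (one-sided, H₁ less) = 0.96304
At α=0.01: p ≥ α → fail to reject H₀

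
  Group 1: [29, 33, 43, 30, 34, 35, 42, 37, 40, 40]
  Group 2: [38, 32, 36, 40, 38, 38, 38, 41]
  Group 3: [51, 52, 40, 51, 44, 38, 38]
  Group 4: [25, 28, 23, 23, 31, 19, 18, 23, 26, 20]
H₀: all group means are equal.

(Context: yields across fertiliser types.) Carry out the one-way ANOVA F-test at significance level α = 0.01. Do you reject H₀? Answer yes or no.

Group means [36.30, 37.62, 44.86, 23.60], grand mean 34.686
SSB = Σnᵢ(x̄ᵢ−x̄)² = 2048.311; SSW = ΣΣ(x−x̄ᵢ)² = 661.232
MSB = 2048.311/3 = 682.7702; MSW = 661.232/31 = 21.3301
F = MSB/MSW = 32.0098
df = (3, 31)
p-value (upper-tail) = 0.00000
At α=0.01: p < α → reject H₀

reject H₀: yes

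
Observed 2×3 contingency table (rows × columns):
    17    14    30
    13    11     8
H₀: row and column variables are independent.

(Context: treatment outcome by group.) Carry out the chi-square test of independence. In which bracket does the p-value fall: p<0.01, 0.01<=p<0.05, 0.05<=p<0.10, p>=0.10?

Row totals [61, 32], col totals [30, 25, 38], n=93
χ² = (17−19.68)²/19.68 + (14−16.40)²/16.40 + (30−24.92)²/24.92 + (13−10.32)²/10.32 + (11−8.60)²/8.60 + (8−13.08)²/13.08 = 5.0812
df = 2
p-value (upper-tail) = 0.07882
→ bracket: 0.05<=p<0.10

p-value bracket: 0.05<=p<0.10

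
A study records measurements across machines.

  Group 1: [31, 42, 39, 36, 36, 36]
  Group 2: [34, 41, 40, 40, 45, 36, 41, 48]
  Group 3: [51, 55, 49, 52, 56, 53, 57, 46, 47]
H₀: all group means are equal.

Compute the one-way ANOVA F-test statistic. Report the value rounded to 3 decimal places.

test statistic = 29.145

Group means [36.67, 40.62, 51.78], grand mean 43.957
SSB = Σnᵢ(x̄ᵢ−x̄)² = 958.193; SSW = ΣΣ(x−x̄ᵢ)² = 328.764
MSB = 958.193/2 = 479.0963; MSW = 328.764/20 = 16.4382
F = MSB/MSW = 29.1453
df = (2, 20)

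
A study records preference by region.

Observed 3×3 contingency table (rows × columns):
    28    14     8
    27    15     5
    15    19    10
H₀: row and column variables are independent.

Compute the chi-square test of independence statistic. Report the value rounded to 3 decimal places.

test statistic = 6.846

Row totals [50, 47, 44], col totals [70, 48, 23], n=141
χ² = (28−24.82)²/24.82 + (14−17.02)²/17.02 + (8−8.16)²/8.16 + (27−23.33)²/23.33 + (15−16.00)²/16.00 + (5−7.67)²/7.67 + (15−21.84)²/21.84 + (19−14.98)²/14.98 + (10−7.18)²/7.18 = 6.8462
df = 4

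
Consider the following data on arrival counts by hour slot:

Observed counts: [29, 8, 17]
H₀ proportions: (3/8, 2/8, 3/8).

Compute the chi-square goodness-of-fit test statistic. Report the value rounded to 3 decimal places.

n = 54; E_i = n·p_i = [20.25, 13.50, 20.25]
χ² = (29−20.25)²/20.25 + (8−13.50)²/13.50 + (17−20.25)²/20.25 = 6.5432
df = 2

test statistic = 6.543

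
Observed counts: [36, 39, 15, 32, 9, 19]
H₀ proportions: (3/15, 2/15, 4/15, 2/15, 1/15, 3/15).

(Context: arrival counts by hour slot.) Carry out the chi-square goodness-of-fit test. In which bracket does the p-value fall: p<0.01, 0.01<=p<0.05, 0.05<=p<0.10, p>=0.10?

n = 150; E_i = n·p_i = [30.00, 20.00, 40.00, 20.00, 10.00, 30.00]
χ² = (36−30.00)²/30.00 + (39−20.00)²/20.00 + (15−40.00)²/40.00 + (32−20.00)²/20.00 + (9−10.00)²/10.00 + (19−30.00)²/30.00 = 46.2083
df = 5
p-value (upper-tail) = 0.00000
→ bracket: p<0.01

p-value bracket: p<0.01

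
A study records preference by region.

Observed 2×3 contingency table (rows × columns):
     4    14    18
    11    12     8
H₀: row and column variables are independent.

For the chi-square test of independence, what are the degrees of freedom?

degrees of freedom = 2

df = (r−1)(c−1) = (2−1)·(3−1) = 2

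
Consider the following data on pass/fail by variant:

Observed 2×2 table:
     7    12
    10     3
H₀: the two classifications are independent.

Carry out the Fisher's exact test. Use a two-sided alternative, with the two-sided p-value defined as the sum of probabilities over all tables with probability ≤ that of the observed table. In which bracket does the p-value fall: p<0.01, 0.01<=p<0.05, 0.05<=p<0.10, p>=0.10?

Margins: r₁=19, r₂=13, c₁=17, c₂=15, n=32
p_obs = C(19,7)·C(13,10)/C(32,17); sum pmf over tables with pmf ≤ p_obs
p-value (two-sided) = 0.03592
→ bracket: 0.01<=p<0.05

p-value bracket: 0.01<=p<0.05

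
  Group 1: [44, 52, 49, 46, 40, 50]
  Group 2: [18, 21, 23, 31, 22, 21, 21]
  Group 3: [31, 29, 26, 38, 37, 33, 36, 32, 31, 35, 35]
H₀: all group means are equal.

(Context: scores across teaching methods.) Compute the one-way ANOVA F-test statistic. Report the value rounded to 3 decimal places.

test statistic = 61.587

Group means [46.83, 22.43, 33.00], grand mean 33.375
SSB = Σnᵢ(x̄ᵢ−x̄)² = 1927.077; SSW = ΣΣ(x−x̄ᵢ)² = 328.548
MSB = 1927.077/2 = 963.5387; MSW = 328.548/21 = 15.6451
F = MSB/MSW = 61.5872
df = (2, 21)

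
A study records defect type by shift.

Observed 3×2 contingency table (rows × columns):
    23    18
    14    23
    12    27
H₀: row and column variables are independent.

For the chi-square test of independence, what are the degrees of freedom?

degrees of freedom = 2

df = (r−1)(c−1) = (3−1)·(2−1) = 2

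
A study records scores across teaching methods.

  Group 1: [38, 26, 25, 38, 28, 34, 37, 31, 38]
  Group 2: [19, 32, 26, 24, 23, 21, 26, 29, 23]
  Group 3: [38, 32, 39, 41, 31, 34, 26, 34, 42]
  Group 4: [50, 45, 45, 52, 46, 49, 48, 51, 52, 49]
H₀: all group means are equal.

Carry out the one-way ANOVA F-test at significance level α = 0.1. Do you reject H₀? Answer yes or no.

Group means [32.78, 24.78, 35.22, 48.70], grand mean 35.730
SSB = Σnᵢ(x̄ᵢ−x̄)² = 2842.531; SSW = ΣΣ(x−x̄ᵢ)² = 642.767
MSB = 2842.531/3 = 947.5102; MSW = 642.767/33 = 19.4778
F = MSB/MSW = 48.6457
df = (3, 33)
p-value (upper-tail) = 0.00000
At α=0.1: p < α → reject H₀

reject H₀: yes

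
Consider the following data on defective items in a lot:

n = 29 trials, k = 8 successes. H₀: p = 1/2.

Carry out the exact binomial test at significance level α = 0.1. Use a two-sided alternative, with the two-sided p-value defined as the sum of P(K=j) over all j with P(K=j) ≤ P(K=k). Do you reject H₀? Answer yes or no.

reject H₀: yes

Exact binomial: n=29, k=8, p₀=1/2=0.5000
P(X=j) = C(n,j)·p₀^j·(1−p₀)^(n−j); p = Σ P(X=j) over j with P(X=j) ≤ P(X=8)
p-value (two-sided) = 0.02412
At α=0.1: p < α → reject H₀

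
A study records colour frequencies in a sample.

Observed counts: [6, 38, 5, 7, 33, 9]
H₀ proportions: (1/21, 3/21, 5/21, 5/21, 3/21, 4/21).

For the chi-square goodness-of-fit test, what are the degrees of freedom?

df = k − 1 = 6 − 1 = 5

degrees of freedom = 5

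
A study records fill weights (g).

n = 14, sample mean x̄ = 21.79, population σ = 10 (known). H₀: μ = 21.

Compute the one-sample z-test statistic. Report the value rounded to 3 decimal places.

test statistic = 0.296

SE = σ/√n = 10/√14 = 2.6726
z = (x̄−μ₀)/SE = (21.79−21)/2.6726 = 0.2956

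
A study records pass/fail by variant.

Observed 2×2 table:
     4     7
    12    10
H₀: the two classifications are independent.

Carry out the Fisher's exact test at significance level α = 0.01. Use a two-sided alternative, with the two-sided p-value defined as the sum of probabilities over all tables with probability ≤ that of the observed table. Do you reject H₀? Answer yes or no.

Margins: r₁=11, r₂=22, c₁=16, c₂=17, n=33
p_obs = C(11,4)·C(22,12)/C(33,16); sum pmf over tables with pmf ≤ p_obs
p-value (two-sided) = 0.46464
At α=0.01: p ≥ α → fail to reject H₀

reject H₀: no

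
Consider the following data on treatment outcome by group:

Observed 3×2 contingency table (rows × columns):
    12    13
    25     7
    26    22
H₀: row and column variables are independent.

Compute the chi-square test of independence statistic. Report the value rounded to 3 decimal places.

test statistic = 6.561

Row totals [25, 32, 48], col totals [63, 42], n=105
χ² = (12−15.00)²/15.00 + (13−10.00)²/10.00 + (25−19.20)²/19.20 + (7−12.80)²/12.80 + (26−28.80)²/28.80 + (22−19.20)²/19.20 = 6.5608
df = 2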